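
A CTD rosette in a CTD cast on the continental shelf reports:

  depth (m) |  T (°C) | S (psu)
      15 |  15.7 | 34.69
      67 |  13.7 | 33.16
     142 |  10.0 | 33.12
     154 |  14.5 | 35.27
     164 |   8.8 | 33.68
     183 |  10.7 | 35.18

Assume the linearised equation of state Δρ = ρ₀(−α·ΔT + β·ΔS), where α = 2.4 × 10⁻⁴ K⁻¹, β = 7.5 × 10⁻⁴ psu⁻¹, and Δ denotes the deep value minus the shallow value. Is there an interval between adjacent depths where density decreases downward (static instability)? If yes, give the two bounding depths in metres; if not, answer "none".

Evaluate Δρ/ρ₀ = −αΔT + βΔS across each adjacent pair:
  15–67 m: −αΔT+βΔS = −(2.4 × 10⁻⁴)(-2.0)+(7.5 × 10⁻⁴)(-1.53) = -6.7 × 10⁻⁴ → UNSTABLE
  67–142 m: −αΔT+βΔS = −(2.4 × 10⁻⁴)(-3.7)+(7.5 × 10⁻⁴)(-0.04) = 8.6 × 10⁻⁴ → stable
  142–154 m: −αΔT+βΔS = −(2.4 × 10⁻⁴)(+4.5)+(7.5 × 10⁻⁴)(+2.15) = 5.3 × 10⁻⁴ → stable
  154–164 m: −αΔT+βΔS = −(2.4 × 10⁻⁴)(-5.7)+(7.5 × 10⁻⁴)(-1.59) = 1.8 × 10⁻⁴ → stable
  164–183 m: −αΔT+βΔS = −(2.4 × 10⁻⁴)(+1.9)+(7.5 × 10⁻⁴)(+1.50) = 6.7 × 10⁻⁴ → stable
The 15–67 m interval has Δρ < 0: lighter water underlies denser water.

15–67 m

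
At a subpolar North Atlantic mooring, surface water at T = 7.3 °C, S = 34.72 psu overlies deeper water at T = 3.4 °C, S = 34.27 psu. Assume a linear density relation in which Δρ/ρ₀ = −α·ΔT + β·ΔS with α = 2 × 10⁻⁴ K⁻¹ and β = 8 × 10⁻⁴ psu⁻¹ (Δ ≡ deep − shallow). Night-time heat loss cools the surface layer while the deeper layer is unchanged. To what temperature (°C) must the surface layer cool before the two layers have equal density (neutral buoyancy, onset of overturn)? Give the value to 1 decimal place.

5.2 °C

Neutral buoyancy requires Δρ = 0, i.e. −α(T_deep − T_surf′) + β(S_deep − S_surf) = 0.
T_surf′ = T_deep − (β/α)·ΔS = 3.4 − (8 × 10⁻⁴/2 × 10⁻⁴)·(-0.45) = 5.200 °C.
Cooling required: 7.3 − (5.200) = 2.100 °C.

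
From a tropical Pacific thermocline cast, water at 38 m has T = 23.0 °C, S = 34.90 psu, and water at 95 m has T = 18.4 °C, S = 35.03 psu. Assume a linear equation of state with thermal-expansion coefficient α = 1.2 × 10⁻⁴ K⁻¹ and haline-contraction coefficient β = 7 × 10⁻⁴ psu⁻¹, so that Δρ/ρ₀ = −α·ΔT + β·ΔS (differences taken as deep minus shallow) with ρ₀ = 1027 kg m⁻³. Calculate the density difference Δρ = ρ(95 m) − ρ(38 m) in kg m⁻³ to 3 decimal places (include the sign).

+0.660 kg m⁻³

ΔT = -4.6 K, ΔS = +0.13 psu (deep − shallow).
Δρ/ρ₀ = −(1.2 × 10⁻⁴)(-4.6) + (7 × 10⁻⁴)(+0.13) = 6.43 × 10⁻⁴.
Δρ = 1027 × (6.43 × 10⁻⁴) = +0.660 kg m⁻³.
Positive Δρ: denser below, stable.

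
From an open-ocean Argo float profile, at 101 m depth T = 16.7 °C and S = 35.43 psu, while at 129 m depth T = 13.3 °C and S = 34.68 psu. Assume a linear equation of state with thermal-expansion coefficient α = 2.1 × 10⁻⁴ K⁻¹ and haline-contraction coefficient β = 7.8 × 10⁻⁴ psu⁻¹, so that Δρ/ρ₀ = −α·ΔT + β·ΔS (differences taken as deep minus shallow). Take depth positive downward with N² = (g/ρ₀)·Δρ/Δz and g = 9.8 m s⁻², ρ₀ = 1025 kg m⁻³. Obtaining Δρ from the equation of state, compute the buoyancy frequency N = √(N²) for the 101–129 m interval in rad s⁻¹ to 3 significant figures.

ΔT = -3.4 K, ΔS = -0.75 psu (deep − shallow).
Δρ/ρ₀ = −αΔT + βΔS = 7.14 × 10⁻⁴ − 5.85 × 10⁻⁴ = 1.29 × 10⁻⁴, so Δρ ≈ 0.1322 kg m⁻³.
N² = (g/ρ₀)·Δρ/Δz = g·(Δρ/ρ₀)/Δz = 9.8 × 1.29 × 10⁻⁴ / 28 = 4.5150 × 10⁻⁵ s⁻².
N = √(4.5150 × 10⁻⁵) = 6.7194 × 10⁻³ rad s⁻¹ ≈ 6.72 × 10⁻³ rad s⁻¹.

6.72 × 10⁻³ rad s⁻¹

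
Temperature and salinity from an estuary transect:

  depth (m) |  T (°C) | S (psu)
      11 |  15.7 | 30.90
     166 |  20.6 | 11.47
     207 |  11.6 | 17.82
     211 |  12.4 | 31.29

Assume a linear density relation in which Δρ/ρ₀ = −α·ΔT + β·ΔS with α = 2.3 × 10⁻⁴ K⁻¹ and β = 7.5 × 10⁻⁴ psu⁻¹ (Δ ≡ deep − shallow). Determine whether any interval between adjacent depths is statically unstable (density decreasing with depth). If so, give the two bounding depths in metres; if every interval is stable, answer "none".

11–166 m

Evaluate Δρ/ρ₀ = −αΔT + βΔS across each adjacent pair:
  11–166 m: −αΔT+βΔS = −(2.3 × 10⁻⁴)(+4.9)+(7.5 × 10⁻⁴)(-19.43) = -0.016 → UNSTABLE
  166–207 m: −αΔT+βΔS = −(2.3 × 10⁻⁴)(-9.0)+(7.5 × 10⁻⁴)(+6.35) = 6.8 × 10⁻³ → stable
  207–211 m: −αΔT+βΔS = −(2.3 × 10⁻⁴)(+0.8)+(7.5 × 10⁻⁴)(+13.47) = 9.9 × 10⁻³ → stable
The 11–166 m interval has Δρ < 0: lighter water underlies denser water.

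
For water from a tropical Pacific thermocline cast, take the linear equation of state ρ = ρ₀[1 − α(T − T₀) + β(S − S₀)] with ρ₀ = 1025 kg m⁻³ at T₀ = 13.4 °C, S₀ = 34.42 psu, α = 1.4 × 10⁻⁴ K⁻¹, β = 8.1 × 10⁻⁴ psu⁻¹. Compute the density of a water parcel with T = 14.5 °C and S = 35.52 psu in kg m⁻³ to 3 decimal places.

1025.755 kg m⁻³

T − T₀ = +1.1 K, S − S₀ = +1.10 psu.
Bracket = 1 − α·(+1.1) + β·(+1.10) = 1 + (7.37 × 10⁻⁴) = 1.0007370.
ρ = 1025 × 1.0007370 = 1025.755 kg m⁻³.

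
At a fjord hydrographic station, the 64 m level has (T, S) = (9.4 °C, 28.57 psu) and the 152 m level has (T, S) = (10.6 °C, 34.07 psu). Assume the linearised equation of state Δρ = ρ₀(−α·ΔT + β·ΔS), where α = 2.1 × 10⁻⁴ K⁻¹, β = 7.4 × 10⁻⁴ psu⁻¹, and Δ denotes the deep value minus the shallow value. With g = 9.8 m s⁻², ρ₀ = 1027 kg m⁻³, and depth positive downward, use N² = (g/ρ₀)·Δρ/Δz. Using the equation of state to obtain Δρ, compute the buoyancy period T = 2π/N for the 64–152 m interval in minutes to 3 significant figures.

5.08 min

ΔT = +1.2 K, ΔS = +5.50 psu (deep − shallow).
Δρ/ρ₀ = −αΔT + βΔS = -2.52 × 10⁻⁴ + 4.07 × 10⁻³ = 3.818 × 10⁻³, so Δρ ≈ 3.921 kg m⁻³.
N² = (g/ρ₀)·Δρ/Δz = g·(Δρ/ρ₀)/Δz = 9.8 × 3.818 × 10⁻³ / 88 = 4.2519 × 10⁻⁴ s⁻².
N = √(4.2519 × 10⁻⁴) = 0.020620 rad s⁻¹ → T = 2π/N = 304.71 s = 5.0785 min ≈ 5.08 min.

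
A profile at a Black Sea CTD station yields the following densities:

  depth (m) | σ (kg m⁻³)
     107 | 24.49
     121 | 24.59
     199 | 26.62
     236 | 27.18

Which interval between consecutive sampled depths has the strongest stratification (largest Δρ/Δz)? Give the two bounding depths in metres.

121–199 m

Compute the density gradient over each adjacent pair:
  107–121 m: Δρ/Δz = 0.10/14 = 7.1 × 10⁻³ kg m⁻⁴
  121–199 m: Δρ/Δz = 2.03/78 = 0.026 kg m⁻⁴
  199–236 m: Δρ/Δz = 0.56/37 = 0.015 kg m⁻⁴
The largest gradient is in the 121–199 m interval — the pycnocline.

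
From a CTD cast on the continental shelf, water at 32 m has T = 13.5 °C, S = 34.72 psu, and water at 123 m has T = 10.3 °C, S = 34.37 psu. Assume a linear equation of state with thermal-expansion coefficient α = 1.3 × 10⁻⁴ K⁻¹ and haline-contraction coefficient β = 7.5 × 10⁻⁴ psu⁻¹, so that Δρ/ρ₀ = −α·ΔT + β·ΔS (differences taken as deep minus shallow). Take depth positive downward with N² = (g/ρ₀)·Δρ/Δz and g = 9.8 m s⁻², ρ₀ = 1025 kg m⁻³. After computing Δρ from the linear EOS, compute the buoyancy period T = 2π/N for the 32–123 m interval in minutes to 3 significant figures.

ΔT = -3.2 K, ΔS = -0.35 psu (deep − shallow).
Δρ/ρ₀ = −αΔT + βΔS = 4.16 × 10⁻⁴ − 2.625 × 10⁻⁴ = 1.535 × 10⁻⁴, so Δρ ≈ 0.1573 kg m⁻³.
N² = (g/ρ₀)·Δρ/Δz = g·(Δρ/ρ₀)/Δz = 9.8 × 1.535 × 10⁻⁴ / 91 = 1.6531 × 10⁻⁵ s⁻².
N = √(1.6531 × 10⁻⁵) = 4.0658 × 10⁻³ rad s⁻¹ → T = 2π/N = 1.5454 × 10³ s = 25.757 min ≈ 25.8 min.

25.8 min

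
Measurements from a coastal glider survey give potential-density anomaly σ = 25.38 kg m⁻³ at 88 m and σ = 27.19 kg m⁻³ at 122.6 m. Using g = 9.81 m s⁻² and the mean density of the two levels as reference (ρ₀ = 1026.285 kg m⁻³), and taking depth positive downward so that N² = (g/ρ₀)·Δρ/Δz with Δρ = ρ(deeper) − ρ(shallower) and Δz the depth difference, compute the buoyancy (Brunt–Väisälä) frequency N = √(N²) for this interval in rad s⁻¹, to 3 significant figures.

0.0224 rad s⁻¹

Δρ = 1027.19 − 1025.38 = 1.81 kg m⁻³ over Δz = 122.6 − 88 = 34.6 m.
N² = (9.81/1026.285) × (1.81/34.6) = 5.0004 × 10⁻⁴ s⁻².
N = √(5.0004 × 10⁻⁴) = 0.022362 rad s⁻¹ ≈ 0.0224 rad s⁻¹.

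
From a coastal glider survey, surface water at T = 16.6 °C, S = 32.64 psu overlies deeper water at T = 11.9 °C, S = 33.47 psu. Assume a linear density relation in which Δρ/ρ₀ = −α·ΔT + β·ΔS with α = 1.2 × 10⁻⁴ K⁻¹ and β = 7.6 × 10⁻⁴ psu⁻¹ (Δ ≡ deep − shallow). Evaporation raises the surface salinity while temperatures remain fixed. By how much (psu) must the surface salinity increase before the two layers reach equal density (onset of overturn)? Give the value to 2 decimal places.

Neutral buoyancy requires −α(T_deep − T_surf) + β(S_deep − S_surf′) = 0.
S_surf′ = S_deep − (α/β)·ΔT = 33.47 − (1.2 × 10⁻⁴/7.6 × 10⁻⁴)·(-4.7) = 34.2121 psu.
Increase required: 34.2121 − 32.64 = 1.5721 psu.

1.57 psu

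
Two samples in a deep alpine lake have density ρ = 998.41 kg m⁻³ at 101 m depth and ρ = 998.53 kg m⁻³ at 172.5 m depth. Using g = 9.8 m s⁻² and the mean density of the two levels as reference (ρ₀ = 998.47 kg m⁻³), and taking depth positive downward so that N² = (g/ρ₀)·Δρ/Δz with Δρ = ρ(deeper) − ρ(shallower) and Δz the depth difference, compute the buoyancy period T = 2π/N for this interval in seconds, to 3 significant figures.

1.55 × 10³ s

Δρ = 998.53 − 998.41 = 0.12 kg m⁻³ over Δz = 172.5 − 101 = 71.5 m.
N² = (9.8/998.47) × (0.12/71.5) = 1.6473 × 10⁻⁵ s⁻².
N = √(1.6473 × 10⁻⁵) = 4.0587 × 10⁻³ rad s⁻¹, so T = 2π/N = 1.5481 × 10³ s ≈ 1.55 × 10³ s.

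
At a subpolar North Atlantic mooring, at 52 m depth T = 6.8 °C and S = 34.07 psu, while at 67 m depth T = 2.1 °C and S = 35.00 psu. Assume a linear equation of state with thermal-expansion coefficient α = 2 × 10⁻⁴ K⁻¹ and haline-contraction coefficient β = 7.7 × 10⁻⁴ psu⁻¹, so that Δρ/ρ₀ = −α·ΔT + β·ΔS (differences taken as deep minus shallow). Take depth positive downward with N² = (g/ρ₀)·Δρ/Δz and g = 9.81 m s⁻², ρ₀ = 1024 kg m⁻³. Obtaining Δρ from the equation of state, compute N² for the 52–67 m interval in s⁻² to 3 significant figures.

ΔT = -4.7 K, ΔS = +0.93 psu (deep − shallow).
Δρ/ρ₀ = −αΔT + βΔS = 9.40 × 10⁻⁴ + 7.161 × 10⁻⁴ = 1.6561 × 10⁻³, so Δρ ≈ 1.696 kg m⁻³.
N² = (g/ρ₀)·Δρ/Δz = g·(Δρ/ρ₀)/Δz = 9.81 × 1.6561 × 10⁻³ / 15 = 1.0831 × 10⁻³ s⁻² ≈ 1.08 × 10⁻³ s⁻².

1.08 × 10⁻³ s⁻²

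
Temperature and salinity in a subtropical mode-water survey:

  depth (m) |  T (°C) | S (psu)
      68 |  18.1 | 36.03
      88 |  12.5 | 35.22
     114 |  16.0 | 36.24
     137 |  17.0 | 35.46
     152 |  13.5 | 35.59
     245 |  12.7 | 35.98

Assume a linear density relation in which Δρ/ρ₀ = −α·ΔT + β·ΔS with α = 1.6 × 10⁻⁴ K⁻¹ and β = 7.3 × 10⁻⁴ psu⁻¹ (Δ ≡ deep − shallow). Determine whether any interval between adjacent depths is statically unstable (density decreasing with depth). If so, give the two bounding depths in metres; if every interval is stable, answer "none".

Evaluate Δρ/ρ₀ = −αΔT + βΔS across each adjacent pair:
  68–88 m: −αΔT+βΔS = −(1.6 × 10⁻⁴)(-5.6)+(7.3 × 10⁻⁴)(-0.81) = 3.0 × 10⁻⁴ → stable
  88–114 m: −αΔT+βΔS = −(1.6 × 10⁻⁴)(+3.5)+(7.3 × 10⁻⁴)(+1.02) = 1.8 × 10⁻⁴ → stable
  114–137 m: −αΔT+βΔS = −(1.6 × 10⁻⁴)(+1.0)+(7.3 × 10⁻⁴)(-0.78) = -7.3 × 10⁻⁴ → UNSTABLE
  137–152 m: −αΔT+βΔS = −(1.6 × 10⁻⁴)(-3.5)+(7.3 × 10⁻⁴)(+0.13) = 6.5 × 10⁻⁴ → stable
  152–245 m: −αΔT+βΔS = −(1.6 × 10⁻⁴)(-0.8)+(7.3 × 10⁻⁴)(+0.39) = 4.1 × 10⁻⁴ → stable
The 114–137 m interval has Δρ < 0: lighter water underlies denser water.

114–137 m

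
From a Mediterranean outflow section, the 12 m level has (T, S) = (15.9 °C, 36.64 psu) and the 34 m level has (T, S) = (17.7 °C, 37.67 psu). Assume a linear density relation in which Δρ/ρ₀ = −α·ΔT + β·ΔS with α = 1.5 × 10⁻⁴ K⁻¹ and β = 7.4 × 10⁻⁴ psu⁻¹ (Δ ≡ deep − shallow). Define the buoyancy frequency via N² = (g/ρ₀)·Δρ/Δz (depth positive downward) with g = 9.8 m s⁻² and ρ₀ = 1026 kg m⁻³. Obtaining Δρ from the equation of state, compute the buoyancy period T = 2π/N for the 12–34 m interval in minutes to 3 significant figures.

7.07 min

ΔT = +1.8 K, ΔS = +1.03 psu (deep − shallow).
Δρ/ρ₀ = −αΔT + βΔS = -2.70 × 10⁻⁴ + 7.622 × 10⁻⁴ = 4.922 × 10⁻⁴, so Δρ ≈ 0.5050 kg m⁻³.
N² = (g/ρ₀)·Δρ/Δz = g·(Δρ/ρ₀)/Δz = 9.8 × 4.922 × 10⁻⁴ / 22 = 2.1925 × 10⁻⁴ s⁻².
N = √(2.1925 × 10⁻⁴) = 0.014807 rad s⁻¹ → T = 2π/N = 424.34 s = 7.0723 min ≈ 7.07 min.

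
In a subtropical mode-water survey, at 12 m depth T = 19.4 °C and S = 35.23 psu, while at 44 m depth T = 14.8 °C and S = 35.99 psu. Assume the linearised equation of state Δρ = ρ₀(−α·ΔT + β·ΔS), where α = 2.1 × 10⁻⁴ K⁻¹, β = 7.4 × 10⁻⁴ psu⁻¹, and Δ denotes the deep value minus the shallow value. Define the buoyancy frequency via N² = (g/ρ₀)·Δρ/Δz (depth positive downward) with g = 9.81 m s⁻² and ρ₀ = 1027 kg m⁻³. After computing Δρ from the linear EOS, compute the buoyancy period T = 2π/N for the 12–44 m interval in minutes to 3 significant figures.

ΔT = -4.6 K, ΔS = +0.76 psu (deep − shallow).
Δρ/ρ₀ = −αΔT + βΔS = 9.66 × 10⁻⁴ + 5.624 × 10⁻⁴ = 1.5284 × 10⁻³, so Δρ ≈ 1.570 kg m⁻³.
N² = (g/ρ₀)·Δρ/Δz = g·(Δρ/ρ₀)/Δz = 9.81 × 1.5284 × 10⁻³ / 32 = 4.6855 × 10⁻⁴ s⁻².
N = √(4.6855 × 10⁻⁴) = 0.021646 rad s⁻¹ → T = 2π/N = 290.27 s = 4.8378 min ≈ 4.84 min.

4.84 min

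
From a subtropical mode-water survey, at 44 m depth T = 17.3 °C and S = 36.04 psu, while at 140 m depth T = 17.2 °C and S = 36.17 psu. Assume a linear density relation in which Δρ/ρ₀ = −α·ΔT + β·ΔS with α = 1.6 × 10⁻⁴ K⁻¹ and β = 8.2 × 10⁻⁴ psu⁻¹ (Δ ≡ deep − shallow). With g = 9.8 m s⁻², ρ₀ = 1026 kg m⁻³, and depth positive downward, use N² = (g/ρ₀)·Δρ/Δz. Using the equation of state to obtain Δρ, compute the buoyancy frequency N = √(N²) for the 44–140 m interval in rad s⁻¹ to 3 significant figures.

ΔT = -0.1 K, ΔS = +0.13 psu (deep − shallow).
Δρ/ρ₀ = −αΔT + βΔS = 1.60 × 10⁻⁵ + 1.066 × 10⁻⁴ = 1.226 × 10⁻⁴, so Δρ ≈ 0.1258 kg m⁻³.
N² = (g/ρ₀)·Δρ/Δz = g·(Δρ/ρ₀)/Δz = 9.8 × 1.226 × 10⁻⁴ / 96 = 1.2515 × 10⁻⁵ s⁻².
N = √(1.2515 × 10⁻⁵) = 3.5377 × 10⁻³ rad s⁻¹ ≈ 3.54 × 10⁻³ rad s⁻¹.

3.54 × 10⁻³ rad s⁻¹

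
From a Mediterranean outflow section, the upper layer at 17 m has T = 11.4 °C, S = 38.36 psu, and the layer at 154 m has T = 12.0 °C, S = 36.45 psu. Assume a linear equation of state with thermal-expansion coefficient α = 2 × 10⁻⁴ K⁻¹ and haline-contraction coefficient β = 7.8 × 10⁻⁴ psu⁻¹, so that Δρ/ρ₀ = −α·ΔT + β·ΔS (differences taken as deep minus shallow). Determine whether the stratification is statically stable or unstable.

ΔT = 12.0 − 11.4 = +0.6 K and ΔS = 36.45 − 38.36 = -1.91 psu (deep − shallow).
−αΔT = -1.20 × 10⁻⁴; βΔS = -1.4898 × 10⁻³; sum Δρ/ρ₀ = -1.6098 × 10⁻³.
Δρ/ρ₀ < 0, so Δρ < 0: deeper water is lighter → statically unstable; the column would overturn.

unstable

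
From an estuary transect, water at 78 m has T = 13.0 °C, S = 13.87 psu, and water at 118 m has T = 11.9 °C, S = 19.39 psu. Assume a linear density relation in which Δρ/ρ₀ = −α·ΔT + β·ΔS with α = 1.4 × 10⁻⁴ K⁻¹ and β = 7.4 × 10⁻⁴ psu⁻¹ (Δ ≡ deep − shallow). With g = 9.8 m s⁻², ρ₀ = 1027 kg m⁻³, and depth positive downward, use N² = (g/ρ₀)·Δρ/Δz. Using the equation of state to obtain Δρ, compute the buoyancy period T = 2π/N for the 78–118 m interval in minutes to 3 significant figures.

3.25 min

ΔT = -1.1 K, ΔS = +5.52 psu (deep − shallow).
Δρ/ρ₀ = −αΔT + βΔS = 1.54 × 10⁻⁴ + 4.0848 × 10⁻³ = 4.2388 × 10⁻³, so Δρ ≈ 4.353 kg m⁻³.
N² = (g/ρ₀)·Δρ/Δz = g·(Δρ/ρ₀)/Δz = 9.8 × 4.2388 × 10⁻³ / 40 = 1.0385 × 10⁻³ s⁻².
N = √(1.0385 × 10⁻³) = 0.032226 rad s⁻¹ → T = 2π/N = 194.97 s = 3.2495 min ≈ 3.25 min.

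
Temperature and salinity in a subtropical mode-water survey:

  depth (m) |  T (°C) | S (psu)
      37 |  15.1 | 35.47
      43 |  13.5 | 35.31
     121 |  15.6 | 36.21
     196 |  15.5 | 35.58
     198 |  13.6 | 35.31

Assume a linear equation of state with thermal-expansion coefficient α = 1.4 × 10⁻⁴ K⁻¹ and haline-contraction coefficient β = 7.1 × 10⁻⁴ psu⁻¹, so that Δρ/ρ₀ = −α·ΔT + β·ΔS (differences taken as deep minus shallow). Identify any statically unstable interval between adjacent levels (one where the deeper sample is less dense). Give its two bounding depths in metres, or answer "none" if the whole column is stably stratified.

Evaluate Δρ/ρ₀ = −αΔT + βΔS across each adjacent pair:
  37–43 m: −αΔT+βΔS = −(1.4 × 10⁻⁴)(-1.6)+(7.1 × 10⁻⁴)(-0.16) = 1.1 × 10⁻⁴ → stable
  43–121 m: −αΔT+βΔS = −(1.4 × 10⁻⁴)(+2.1)+(7.1 × 10⁻⁴)(+0.90) = 3.5 × 10⁻⁴ → stable
  121–196 m: −αΔT+βΔS = −(1.4 × 10⁻⁴)(-0.1)+(7.1 × 10⁻⁴)(-0.63) = -4.3 × 10⁻⁴ → UNSTABLE
  196–198 m: −αΔT+βΔS = −(1.4 × 10⁻⁴)(-1.9)+(7.1 × 10⁻⁴)(-0.27) = 7.4 × 10⁻⁵ → stable
The 121–196 m interval has Δρ < 0: lighter water underlies denser water.

121–196 m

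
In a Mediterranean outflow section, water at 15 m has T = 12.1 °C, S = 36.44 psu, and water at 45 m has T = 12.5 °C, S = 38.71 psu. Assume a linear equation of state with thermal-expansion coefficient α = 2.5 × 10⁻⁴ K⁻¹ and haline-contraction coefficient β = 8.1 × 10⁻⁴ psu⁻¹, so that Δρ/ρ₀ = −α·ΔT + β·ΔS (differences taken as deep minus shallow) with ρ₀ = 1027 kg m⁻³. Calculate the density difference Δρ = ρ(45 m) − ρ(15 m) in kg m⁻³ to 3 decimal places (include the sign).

+1.786 kg m⁻³

ΔT = +0.4 K, ΔS = +2.27 psu (deep − shallow).
Δρ/ρ₀ = −(2.5 × 10⁻⁴)(+0.4) + (8.1 × 10⁻⁴)(+2.27) = 1.7387 × 10⁻³.
Δρ = 1027 × (1.7387 × 10⁻³) = +1.786 kg m⁻³.
Positive Δρ: denser below, stable.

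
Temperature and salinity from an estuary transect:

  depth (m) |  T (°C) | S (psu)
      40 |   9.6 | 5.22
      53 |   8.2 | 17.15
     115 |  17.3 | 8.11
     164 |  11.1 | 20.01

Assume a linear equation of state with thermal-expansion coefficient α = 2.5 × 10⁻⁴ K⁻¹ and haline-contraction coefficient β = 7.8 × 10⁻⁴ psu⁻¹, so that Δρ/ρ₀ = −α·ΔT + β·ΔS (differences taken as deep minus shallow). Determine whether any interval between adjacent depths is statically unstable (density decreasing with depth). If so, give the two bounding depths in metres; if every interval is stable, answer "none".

53–115 m

Evaluate Δρ/ρ₀ = −αΔT + βΔS across each adjacent pair:
  40–53 m: −αΔT+βΔS = −(2.5 × 10⁻⁴)(-1.4)+(7.8 × 10⁻⁴)(+11.93) = 9.7 × 10⁻³ → stable
  53–115 m: −αΔT+βΔS = −(2.5 × 10⁻⁴)(+9.1)+(7.8 × 10⁻⁴)(-9.04) = -9.3 × 10⁻³ → UNSTABLE
  115–164 m: −αΔT+βΔS = −(2.5 × 10⁻⁴)(-6.2)+(7.8 × 10⁻⁴)(+11.90) = 0.011 → stable
The 53–115 m interval has Δρ < 0: lighter water underlies denser water.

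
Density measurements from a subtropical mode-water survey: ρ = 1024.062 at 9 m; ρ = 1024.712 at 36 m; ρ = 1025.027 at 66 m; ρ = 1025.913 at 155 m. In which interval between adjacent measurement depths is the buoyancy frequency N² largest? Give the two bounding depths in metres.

Compute the density gradient over each adjacent pair:
  9–36 m: Δρ/Δz = 0.650/27 = 0.024 kg m⁻⁴
  36–66 m: Δρ/Δz = 0.315/30 = 0.011 kg m⁻⁴
  66–155 m: Δρ/Δz = 0.886/89 = 0.010 kg m⁻⁴
The largest gradient is in the 9–36 m interval — the pycnocline.

9–36 m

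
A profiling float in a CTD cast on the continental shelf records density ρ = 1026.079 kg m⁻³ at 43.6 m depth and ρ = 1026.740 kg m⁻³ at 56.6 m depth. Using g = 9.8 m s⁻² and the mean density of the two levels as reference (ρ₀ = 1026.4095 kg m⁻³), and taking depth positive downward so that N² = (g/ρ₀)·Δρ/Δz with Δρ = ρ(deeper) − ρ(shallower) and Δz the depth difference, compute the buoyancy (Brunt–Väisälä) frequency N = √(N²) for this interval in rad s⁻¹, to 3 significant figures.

Δρ = 1026.740 − 1026.079 = 0.661 kg m⁻³ over Δz = 56.6 − 43.6 = 13 m.
N² = (9.8/1026.4095) × (0.661/13) = 4.8547 × 10⁻⁴ s⁻².
N = √(4.8547 × 10⁻⁴) = 0.022033 rad s⁻¹ ≈ 0.0220 rad s⁻¹.

0.0220 rad s⁻¹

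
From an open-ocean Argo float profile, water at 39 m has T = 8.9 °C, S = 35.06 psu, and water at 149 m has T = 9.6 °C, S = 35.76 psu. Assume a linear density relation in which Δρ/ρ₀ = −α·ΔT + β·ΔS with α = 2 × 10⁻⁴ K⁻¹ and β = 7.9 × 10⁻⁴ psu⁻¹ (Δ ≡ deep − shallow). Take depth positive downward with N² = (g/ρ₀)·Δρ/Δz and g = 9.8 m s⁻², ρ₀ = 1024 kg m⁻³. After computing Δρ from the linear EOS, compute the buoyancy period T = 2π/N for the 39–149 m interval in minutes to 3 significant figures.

ΔT = +0.7 K, ΔS = +0.70 psu (deep − shallow).
Δρ/ρ₀ = −αΔT + βΔS = -1.40 × 10⁻⁴ + 5.53 × 10⁻⁴ = 4.13 × 10⁻⁴, so Δρ ≈ 0.4229 kg m⁻³.
N² = (g/ρ₀)·Δρ/Δz = g·(Δρ/ρ₀)/Δz = 9.8 × 4.13 × 10⁻⁴ / 110 = 3.6795 × 10⁻⁵ s⁻².
N = √(3.6795 × 10⁻⁵) = 6.0659 × 10⁻³ rad s⁻¹ → T = 2π/N = 1.0358 × 10³ s = 17.263 min ≈ 17.3 min.

17.3 min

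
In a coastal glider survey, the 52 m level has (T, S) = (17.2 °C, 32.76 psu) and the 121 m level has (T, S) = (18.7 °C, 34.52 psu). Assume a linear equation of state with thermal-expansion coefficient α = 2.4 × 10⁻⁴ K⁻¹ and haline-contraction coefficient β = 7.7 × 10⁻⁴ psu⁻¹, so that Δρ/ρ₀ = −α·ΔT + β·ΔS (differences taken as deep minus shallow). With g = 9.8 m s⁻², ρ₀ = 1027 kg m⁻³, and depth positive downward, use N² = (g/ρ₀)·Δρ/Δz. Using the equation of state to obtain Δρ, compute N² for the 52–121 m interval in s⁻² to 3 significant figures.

1.41 × 10⁻⁴ s⁻²

ΔT = +1.5 K, ΔS = +1.76 psu (deep − shallow).
Δρ/ρ₀ = −αΔT + βΔS = -3.60 × 10⁻⁴ + 1.3552 × 10⁻³ = 9.952 × 10⁻⁴, so Δρ ≈ 1.022 kg m⁻³.
N² = (g/ρ₀)·Δρ/Δz = g·(Δρ/ρ₀)/Δz = 9.8 × 9.952 × 10⁻⁴ / 69 = 1.4135 × 10⁻⁴ s⁻² ≈ 1.41 × 10⁻⁴ s⁻².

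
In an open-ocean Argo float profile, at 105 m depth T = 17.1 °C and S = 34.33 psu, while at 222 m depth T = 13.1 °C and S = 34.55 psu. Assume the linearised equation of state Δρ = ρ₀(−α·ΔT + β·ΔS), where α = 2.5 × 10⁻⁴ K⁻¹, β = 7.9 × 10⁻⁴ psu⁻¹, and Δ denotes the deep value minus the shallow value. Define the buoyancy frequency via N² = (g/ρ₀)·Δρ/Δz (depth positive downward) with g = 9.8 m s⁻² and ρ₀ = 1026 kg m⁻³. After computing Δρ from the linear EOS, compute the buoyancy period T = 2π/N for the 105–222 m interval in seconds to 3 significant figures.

ΔT = -4.0 K, ΔS = +0.22 psu (deep − shallow).
Δρ/ρ₀ = −αΔT + βΔS = 1.00 × 10⁻³ + 1.738 × 10⁻⁴ = 1.1738 × 10⁻³, so Δρ ≈ 1.204 kg m⁻³.
N² = (g/ρ₀)·Δρ/Δz = g·(Δρ/ρ₀)/Δz = 9.8 × 1.1738 × 10⁻³ / 117 = 9.8318 × 10⁻⁵ s⁻².
N = √(9.8318 × 10⁻⁵) = 9.9155 × 10⁻³ rad s⁻¹ → T = 2π/N = 633.67 s ≈ 634 s.

634 s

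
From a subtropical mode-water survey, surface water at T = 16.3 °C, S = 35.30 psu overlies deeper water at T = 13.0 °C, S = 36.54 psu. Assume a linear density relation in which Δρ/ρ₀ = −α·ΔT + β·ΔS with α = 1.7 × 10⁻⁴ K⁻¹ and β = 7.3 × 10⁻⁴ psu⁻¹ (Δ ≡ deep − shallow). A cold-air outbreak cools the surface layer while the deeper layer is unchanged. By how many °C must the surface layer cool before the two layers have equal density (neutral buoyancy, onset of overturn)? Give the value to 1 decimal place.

Neutral buoyancy requires Δρ = 0, i.e. −α(T_deep − T_surf′) + β(S_deep − S_surf) = 0.
T_surf′ = T_deep − (β/α)·ΔS = 13.0 − (7.3 × 10⁻⁴/1.7 × 10⁻⁴)·(+1.24) = 7.675 °C.
Cooling required: 16.3 − (7.675) = 8.625 °C.

8.6 °C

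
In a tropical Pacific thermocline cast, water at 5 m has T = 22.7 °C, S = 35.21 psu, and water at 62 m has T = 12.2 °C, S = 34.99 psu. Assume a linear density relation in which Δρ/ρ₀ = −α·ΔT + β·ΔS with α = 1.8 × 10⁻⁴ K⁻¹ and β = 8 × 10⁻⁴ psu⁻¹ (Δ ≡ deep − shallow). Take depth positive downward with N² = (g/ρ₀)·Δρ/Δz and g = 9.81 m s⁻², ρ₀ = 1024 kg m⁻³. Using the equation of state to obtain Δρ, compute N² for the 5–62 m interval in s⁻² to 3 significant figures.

ΔT = -10.5 K, ΔS = -0.22 psu (deep − shallow).
Δρ/ρ₀ = −αΔT + βΔS = 1.89 × 10⁻³ − 1.76 × 10⁻⁴ = 1.714 × 10⁻³, so Δρ ≈ 1.755 kg m⁻³.
N² = (g/ρ₀)·Δρ/Δz = g·(Δρ/ρ₀)/Δz = 9.81 × 1.714 × 10⁻³ / 57 = 2.9499 × 10⁻⁴ s⁻² ≈ 2.95 × 10⁻⁴ s⁻².

2.95 × 10⁻⁴ s⁻²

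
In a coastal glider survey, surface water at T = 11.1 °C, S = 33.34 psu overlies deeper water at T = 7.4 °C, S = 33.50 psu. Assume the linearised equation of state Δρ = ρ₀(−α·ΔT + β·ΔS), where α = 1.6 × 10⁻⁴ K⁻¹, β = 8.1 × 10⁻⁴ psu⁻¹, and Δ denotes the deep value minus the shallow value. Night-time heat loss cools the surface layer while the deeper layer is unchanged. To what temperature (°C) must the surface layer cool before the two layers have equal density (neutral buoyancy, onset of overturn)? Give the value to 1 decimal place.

6.6 °C

Neutral buoyancy requires Δρ = 0, i.e. −α(T_deep − T_surf′) + β(S_deep − S_surf) = 0.
T_surf′ = T_deep − (β/α)·ΔS = 7.4 − (8.1 × 10⁻⁴/1.6 × 10⁻⁴)·(+0.16) = 6.590 °C.
Cooling required: 11.1 − (6.590) = 4.510 °C.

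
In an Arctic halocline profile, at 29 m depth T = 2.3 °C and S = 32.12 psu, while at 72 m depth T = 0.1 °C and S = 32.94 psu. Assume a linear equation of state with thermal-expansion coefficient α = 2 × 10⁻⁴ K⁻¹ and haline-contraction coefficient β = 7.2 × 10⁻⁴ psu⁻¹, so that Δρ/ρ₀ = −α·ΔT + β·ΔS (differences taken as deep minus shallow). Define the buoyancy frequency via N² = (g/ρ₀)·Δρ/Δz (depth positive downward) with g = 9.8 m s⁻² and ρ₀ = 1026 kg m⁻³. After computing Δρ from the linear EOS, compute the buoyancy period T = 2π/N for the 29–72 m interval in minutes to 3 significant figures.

6.83 min

ΔT = -2.2 K, ΔS = +0.82 psu (deep − shallow).
Δρ/ρ₀ = −αΔT + βΔS = 4.40 × 10⁻⁴ + 5.904 × 10⁻⁴ = 1.0304 × 10⁻³, so Δρ ≈ 1.057 kg m⁻³.
N² = (g/ρ₀)·Δρ/Δz = g·(Δρ/ρ₀)/Δz = 9.8 × 1.0304 × 10⁻³ / 43 = 2.3484 × 10⁻⁴ s⁻².
N = √(2.3484 × 10⁻⁴) = 0.015324 rad s⁻¹ → T = 2π/N = 410.02 s = 6.8337 min ≈ 6.83 min.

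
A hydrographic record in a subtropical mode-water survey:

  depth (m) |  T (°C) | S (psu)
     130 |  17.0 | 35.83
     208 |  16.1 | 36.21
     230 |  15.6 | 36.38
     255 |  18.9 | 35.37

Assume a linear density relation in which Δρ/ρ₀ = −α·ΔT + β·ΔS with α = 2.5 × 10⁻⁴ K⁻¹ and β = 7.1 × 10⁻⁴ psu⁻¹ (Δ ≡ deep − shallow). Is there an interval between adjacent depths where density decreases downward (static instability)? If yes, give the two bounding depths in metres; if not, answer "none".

230–255 m

Evaluate Δρ/ρ₀ = −αΔT + βΔS across each adjacent pair:
  130–208 m: −αΔT+βΔS = −(2.5 × 10⁻⁴)(-0.9)+(7.1 × 10⁻⁴)(+0.38) = 4.9 × 10⁻⁴ → stable
  208–230 m: −αΔT+βΔS = −(2.5 × 10⁻⁴)(-0.5)+(7.1 × 10⁻⁴)(+0.17) = 2.5 × 10⁻⁴ → stable
  230–255 m: −αΔT+βΔS = −(2.5 × 10⁻⁴)(+3.3)+(7.1 × 10⁻⁴)(-1.01) = -1.5 × 10⁻³ → UNSTABLE
The 230–255 m interval has Δρ < 0: lighter water underlies denser water.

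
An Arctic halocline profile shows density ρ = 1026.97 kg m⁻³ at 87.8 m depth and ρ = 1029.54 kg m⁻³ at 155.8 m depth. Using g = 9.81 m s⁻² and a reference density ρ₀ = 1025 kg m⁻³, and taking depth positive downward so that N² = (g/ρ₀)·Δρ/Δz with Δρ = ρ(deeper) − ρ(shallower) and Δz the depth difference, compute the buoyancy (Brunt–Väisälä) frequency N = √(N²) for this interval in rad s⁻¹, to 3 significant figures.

0.0190 rad s⁻¹

Δρ = 1029.54 − 1026.97 = 2.57 kg m⁻³ over Δz = 155.8 − 87.8 = 68 m.
N² = (9.81/1025) × (2.57/68) = 3.6172 × 10⁻⁴ s⁻².
N = √(3.6172 × 10⁻⁴) = 0.019019 rad s⁻¹ ≈ 0.0190 rad s⁻¹.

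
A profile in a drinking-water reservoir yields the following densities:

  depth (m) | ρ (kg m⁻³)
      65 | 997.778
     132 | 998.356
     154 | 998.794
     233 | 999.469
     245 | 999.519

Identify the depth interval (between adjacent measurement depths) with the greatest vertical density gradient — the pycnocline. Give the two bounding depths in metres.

132–154 m

Compute the density gradient over each adjacent pair:
  65–132 m: Δρ/Δz = 0.578/67 = 8.6 × 10⁻³ kg m⁻⁴
  132–154 m: Δρ/Δz = 0.438/22 = 0.020 kg m⁻⁴
  154–233 m: Δρ/Δz = 0.675/79 = 8.5 × 10⁻³ kg m⁻⁴
  233–245 m: Δρ/Δz = 0.050/12 = 4.2 × 10⁻³ kg m⁻⁴
The largest gradient is in the 132–154 m interval — the pycnocline.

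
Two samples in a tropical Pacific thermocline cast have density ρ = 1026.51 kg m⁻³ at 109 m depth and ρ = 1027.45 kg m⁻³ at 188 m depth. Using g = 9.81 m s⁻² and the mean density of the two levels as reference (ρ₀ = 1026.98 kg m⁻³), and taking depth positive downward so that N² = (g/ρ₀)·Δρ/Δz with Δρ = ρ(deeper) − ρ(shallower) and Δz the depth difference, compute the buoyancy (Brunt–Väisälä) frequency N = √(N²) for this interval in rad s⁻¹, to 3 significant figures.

0.0107 rad s⁻¹

Δρ = 1027.45 − 1026.51 = 0.94 kg m⁻³ over Δz = 188 − 109 = 79 m.
N² = (9.81/1026.98) × (0.94/79) = 1.1366 × 10⁻⁴ s⁻².
N = √(1.1366 × 10⁻⁴) = 0.010661 rad s⁻¹ ≈ 0.0107 rad s⁻¹.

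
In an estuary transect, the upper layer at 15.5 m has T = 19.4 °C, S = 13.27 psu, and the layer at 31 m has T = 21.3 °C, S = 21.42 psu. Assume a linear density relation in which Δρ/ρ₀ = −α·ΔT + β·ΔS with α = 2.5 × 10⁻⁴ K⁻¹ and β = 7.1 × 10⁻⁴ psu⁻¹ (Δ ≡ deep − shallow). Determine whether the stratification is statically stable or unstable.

ΔT = 21.3 − 19.4 = +1.9 K and ΔS = 21.42 − 13.27 = +8.15 psu (deep − shallow).
−αΔT = -4.75 × 10⁻⁴; βΔS = 5.7865 × 10⁻³; sum Δρ/ρ₀ = 5.3115 × 10⁻³.
Δρ/ρ₀ > 0, so Δρ > 0: deeper water is denser → statically stable.

stable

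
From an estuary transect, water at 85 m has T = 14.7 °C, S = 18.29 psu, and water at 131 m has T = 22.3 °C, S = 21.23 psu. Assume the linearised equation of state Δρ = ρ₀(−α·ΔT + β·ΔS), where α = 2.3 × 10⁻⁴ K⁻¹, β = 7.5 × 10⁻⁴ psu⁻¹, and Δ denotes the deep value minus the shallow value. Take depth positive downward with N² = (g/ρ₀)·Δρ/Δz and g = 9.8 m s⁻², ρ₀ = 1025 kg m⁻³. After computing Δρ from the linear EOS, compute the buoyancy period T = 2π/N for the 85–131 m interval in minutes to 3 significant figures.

ΔT = +7.6 K, ΔS = +2.94 psu (deep − shallow).
Δρ/ρ₀ = −αΔT + βΔS = -1.748 × 10⁻³ + 2.205 × 10⁻³ = 4.57 × 10⁻⁴, so Δρ ≈ 0.4684 kg m⁻³.
N² = (g/ρ₀)·Δρ/Δz = g·(Δρ/ρ₀)/Δz = 9.8 × 4.57 × 10⁻⁴ / 46 = 9.7361 × 10⁻⁵ s⁻².
N = √(9.7361 × 10⁻⁵) = 9.8672 × 10⁻³ rad s⁻¹ → T = 2π/N = 636.77 s = 10.613 min ≈ 10.6 min.

10.6 min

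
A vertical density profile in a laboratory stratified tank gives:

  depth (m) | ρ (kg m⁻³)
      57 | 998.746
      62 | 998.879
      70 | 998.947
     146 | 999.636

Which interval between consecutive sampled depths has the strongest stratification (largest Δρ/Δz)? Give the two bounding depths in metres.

57–62 m

Compute the density gradient over each adjacent pair:
  57–62 m: Δρ/Δz = 0.133/5 = 0.027 kg m⁻⁴
  62–70 m: Δρ/Δz = 0.068/8 = 8.5 × 10⁻³ kg m⁻⁴
  70–146 m: Δρ/Δz = 0.689/76 = 9.1 × 10⁻³ kg m⁻⁴
The largest gradient is in the 57–62 m interval — the pycnocline.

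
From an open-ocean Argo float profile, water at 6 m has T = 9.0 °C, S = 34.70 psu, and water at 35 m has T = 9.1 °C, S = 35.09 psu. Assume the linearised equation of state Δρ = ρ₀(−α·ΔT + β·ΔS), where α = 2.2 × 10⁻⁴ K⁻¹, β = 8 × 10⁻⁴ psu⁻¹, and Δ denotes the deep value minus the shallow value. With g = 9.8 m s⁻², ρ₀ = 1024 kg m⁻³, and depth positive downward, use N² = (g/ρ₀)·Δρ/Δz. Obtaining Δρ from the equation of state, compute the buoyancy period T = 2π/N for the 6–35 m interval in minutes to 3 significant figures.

ΔT = +0.1 K, ΔS = +0.39 psu (deep − shallow).
Δρ/ρ₀ = −αΔT + βΔS = -2.20 × 10⁻⁵ + 3.12 × 10⁻⁴ = 2.90 × 10⁻⁴, so Δρ ≈ 0.2970 kg m⁻³.
N² = (g/ρ₀)·Δρ/Δz = g·(Δρ/ρ₀)/Δz = 9.8 × 2.90 × 10⁻⁴ / 29 = 9.8000 × 10⁻⁵ s⁻².
N = √(9.8000 × 10⁻⁵) = 9.8995 × 10⁻³ rad s⁻¹ → T = 2π/N = 634.70 s = 10.578 min ≈ 10.6 min.

10.6 min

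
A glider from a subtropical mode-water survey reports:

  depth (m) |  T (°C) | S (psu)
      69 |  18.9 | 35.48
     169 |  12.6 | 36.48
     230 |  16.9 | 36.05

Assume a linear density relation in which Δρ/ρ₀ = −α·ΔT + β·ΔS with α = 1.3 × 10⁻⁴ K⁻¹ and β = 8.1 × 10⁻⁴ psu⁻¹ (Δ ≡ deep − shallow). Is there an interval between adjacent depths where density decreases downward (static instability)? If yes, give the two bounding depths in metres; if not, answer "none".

169–230 m

Evaluate Δρ/ρ₀ = −αΔT + βΔS across each adjacent pair:
  69–169 m: −αΔT+βΔS = −(1.3 × 10⁻⁴)(-6.3)+(8.1 × 10⁻⁴)(+1.00) = 1.6 × 10⁻³ → stable
  169–230 m: −αΔT+βΔS = −(1.3 × 10⁻⁴)(+4.3)+(8.1 × 10⁻⁴)(-0.43) = -9.1 × 10⁻⁴ → UNSTABLE
The 169–230 m interval has Δρ < 0: lighter water underlies denser water.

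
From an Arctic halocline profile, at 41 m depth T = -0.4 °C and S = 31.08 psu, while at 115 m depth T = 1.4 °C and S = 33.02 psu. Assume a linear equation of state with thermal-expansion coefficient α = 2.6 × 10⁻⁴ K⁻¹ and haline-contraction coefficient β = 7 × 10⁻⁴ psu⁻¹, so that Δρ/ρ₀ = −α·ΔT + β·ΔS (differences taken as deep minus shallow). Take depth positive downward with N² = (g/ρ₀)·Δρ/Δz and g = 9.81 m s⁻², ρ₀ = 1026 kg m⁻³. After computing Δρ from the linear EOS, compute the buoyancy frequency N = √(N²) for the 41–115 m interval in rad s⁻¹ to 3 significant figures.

ΔT = +1.8 K, ΔS = +1.94 psu (deep − shallow).
Δρ/ρ₀ = −αΔT + βΔS = -4.68 × 10⁻⁴ + 1.358 × 10⁻³ = 8.90 × 10⁻⁴, so Δρ ≈ 0.9131 kg m⁻³.
N² = (g/ρ₀)·Δρ/Δz = g·(Δρ/ρ₀)/Δz = 9.81 × 8.90 × 10⁻⁴ / 74 = 1.1799 × 10⁻⁴ s⁻².
N = √(1.1799 × 10⁻⁴) = 0.010862 rad s⁻¹ ≈ 0.0109 rad s⁻¹.

0.0109 rad s⁻¹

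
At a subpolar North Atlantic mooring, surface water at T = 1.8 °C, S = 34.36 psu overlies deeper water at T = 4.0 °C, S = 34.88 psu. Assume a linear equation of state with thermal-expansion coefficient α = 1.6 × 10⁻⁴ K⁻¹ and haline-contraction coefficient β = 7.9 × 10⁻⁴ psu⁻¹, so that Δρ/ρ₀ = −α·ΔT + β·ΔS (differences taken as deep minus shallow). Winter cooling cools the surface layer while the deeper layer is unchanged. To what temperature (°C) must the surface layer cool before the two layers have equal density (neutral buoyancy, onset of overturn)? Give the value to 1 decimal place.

1.4 °C

Neutral buoyancy requires Δρ = 0, i.e. −α(T_deep − T_surf′) + β(S_deep − S_surf) = 0.
T_surf′ = T_deep − (β/α)·ΔS = 4.0 − (7.9 × 10⁻⁴/1.6 × 10⁻⁴)·(+0.52) = 1.433 °C.
Cooling required: 1.8 − (1.433) = 0.367 °C.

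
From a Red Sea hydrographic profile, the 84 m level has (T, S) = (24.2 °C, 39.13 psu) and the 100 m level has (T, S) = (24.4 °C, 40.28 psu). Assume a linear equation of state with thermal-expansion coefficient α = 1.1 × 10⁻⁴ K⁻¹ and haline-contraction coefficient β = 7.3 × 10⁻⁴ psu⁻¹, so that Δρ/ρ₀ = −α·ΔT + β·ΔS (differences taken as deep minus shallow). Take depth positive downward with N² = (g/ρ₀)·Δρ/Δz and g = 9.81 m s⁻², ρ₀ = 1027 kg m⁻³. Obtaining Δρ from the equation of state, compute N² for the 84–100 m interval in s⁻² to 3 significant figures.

ΔT = +0.2 K, ΔS = +1.15 psu (deep − shallow).
Δρ/ρ₀ = −αΔT + βΔS = -2.20 × 10⁻⁵ + 8.395 × 10⁻⁴ = 8.175 × 10⁻⁴, so Δρ ≈ 0.8396 kg m⁻³.
N² = (g/ρ₀)·Δρ/Δz = g·(Δρ/ρ₀)/Δz = 9.81 × 8.175 × 10⁻⁴ / 16 = 5.0123 × 10⁻⁴ s⁻² ≈ 5.01 × 10⁻⁴ s⁻².

5.01 × 10⁻⁴ s⁻²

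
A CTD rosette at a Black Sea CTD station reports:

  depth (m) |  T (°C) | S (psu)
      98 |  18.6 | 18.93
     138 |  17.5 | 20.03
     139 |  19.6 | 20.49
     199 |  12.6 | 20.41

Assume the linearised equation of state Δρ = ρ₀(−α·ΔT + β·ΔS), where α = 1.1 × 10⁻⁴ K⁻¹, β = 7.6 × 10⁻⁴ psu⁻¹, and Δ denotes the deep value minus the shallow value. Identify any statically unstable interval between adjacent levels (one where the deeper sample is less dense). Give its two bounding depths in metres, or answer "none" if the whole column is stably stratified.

Evaluate Δρ/ρ₀ = −αΔT + βΔS across each adjacent pair:
  98–138 m: −αΔT+βΔS = −(1.1 × 10⁻⁴)(-1.1)+(7.6 × 10⁻⁴)(+1.10) = 9.6 × 10⁻⁴ → stable
  138–139 m: −αΔT+βΔS = −(1.1 × 10⁻⁴)(+2.1)+(7.6 × 10⁻⁴)(+0.46) = 1.2 × 10⁻⁴ → stable
  139–199 m: −αΔT+βΔS = −(1.1 × 10⁻⁴)(-7.0)+(7.6 × 10⁻⁴)(-0.08) = 7.1 × 10⁻⁴ → stable
Every interval has Δρ > 0: the column is stably stratified throughout.

none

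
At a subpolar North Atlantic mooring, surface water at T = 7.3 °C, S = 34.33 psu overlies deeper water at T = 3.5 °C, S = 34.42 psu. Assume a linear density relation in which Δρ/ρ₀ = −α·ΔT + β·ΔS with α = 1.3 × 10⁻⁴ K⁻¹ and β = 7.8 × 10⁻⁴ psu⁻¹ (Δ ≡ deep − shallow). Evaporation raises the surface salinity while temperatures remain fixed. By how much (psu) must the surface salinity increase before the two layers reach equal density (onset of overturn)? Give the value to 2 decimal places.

Neutral buoyancy requires −α(T_deep − T_surf) + β(S_deep − S_surf′) = 0.
S_surf′ = S_deep − (α/β)·ΔT = 34.42 − (1.3 × 10⁻⁴/7.8 × 10⁻⁴)·(-3.8) = 35.0533 psu.
Increase required: 35.0533 − 34.33 = 0.7233 psu.

0.72 psu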